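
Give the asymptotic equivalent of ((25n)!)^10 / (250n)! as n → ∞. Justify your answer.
((25n)!)^10/(250n)! ~ ((2π·25n)^(9/2) / sqrt(10)) · 10^(−10·25n)  →  0

Write N = 25n. Stirling: N! ~ sqrt(2π N)(N/e)^N and (10N)! ~ sqrt(2π·10N)·(10N/e)^(10N).
  (N!)^10/(10N)! ~ (2π N)^(10/2) (N/e)^(10N) / [sqrt(2π·10N) (10N/e)^(10N)]
     = (2π N)^(10/2) / sqrt(2π·10N) · (N/(10N))^(10N)
     = (2π N)^((10−1)/2) / sqrt(10) · 10^(−10N).
Since 10^10 > 1, the factor 10^(−10N) decays exponentially, so the ratio → 0. Substituting N = 25n gives the stated form.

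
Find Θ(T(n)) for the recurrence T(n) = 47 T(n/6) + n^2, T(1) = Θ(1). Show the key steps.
T(n) = Θ(n^(log_6 47))

Master theorem: compare f(n) = n^2 to n^(log_6 47) where log_6 47 ≈ 2.149. Since 2 < log_6 47, we have f(n) = O(n^(log_6 47 − ε)) for some ε > 0 — Case 1. Hence T(n) = Θ(n^(log_6 47)).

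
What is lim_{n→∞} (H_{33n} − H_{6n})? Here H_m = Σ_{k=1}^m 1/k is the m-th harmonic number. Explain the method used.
lim = ln(33/6) = ln(11/2)

Euler-Maclaurin gives H_m = ln m + γ + 1/(2m) + O(1/m^2). The γ and O(1/m) terms cancel in the difference:
  H_{33n} − H_{6n} = ln(33n) − ln(6n) + O(1/n) = ln(33/6) + O(1/n).
Hence the limit is ln(33/6) = ln(11/2).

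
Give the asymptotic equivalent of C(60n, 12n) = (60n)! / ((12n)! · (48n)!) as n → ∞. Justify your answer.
C(60n, 12n) ~ (3125/256)^(12n) · sqrt(5/(8π·12n))

Write N = 12n. Apply Stirling to each factorial:
  (5N)! ~ sqrt(2π·5N) · (5N/e)^(5N),
  N! ~ sqrt(2π N) · (N/e)^N,
  (4N)! ~ sqrt(2π·4N) · (4N/e)^(4N).
The exponential factors combine to (5N)^(5N) / (N^N · (4N)^(4N)) = 5^(5N)/4^(4N) = (5^5/4^4)^N = (3125/256)^N.
The square-root prefactors combine to sqrt(2π·5N) / (sqrt(2π N)·sqrt(2π·4N)) = sqrt(5 / (2π·4·N)) = sqrt(5/(8π·12n)).
Substituting N = 12n: C(60n, 12n) ~ (3125/256)^(12n) · sqrt(5/(8π·12n)).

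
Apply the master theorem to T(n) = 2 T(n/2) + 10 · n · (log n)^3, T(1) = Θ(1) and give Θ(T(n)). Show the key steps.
T(n) = Θ(n · (log n)^4)

Here log_2 2 = 1 and f(n) = 10 · n · (log n)^3 = Θ(n^(log_2 2) · (log n)^3). This is the extended Case 2 of the master theorem (f matches the critical exponent up to log factors), giving T(n) = Θ(n^(log_2 2) · (log n)^(3+1)) = Θ(n · (log n)^4).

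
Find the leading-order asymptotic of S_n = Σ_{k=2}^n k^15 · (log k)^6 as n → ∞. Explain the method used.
S_n ~ n^16 · (log n)^6 / 16

By integral comparison, S_n = ∫_1^n x^15 · (log x)^6 dx + O(n^15 · (log n)^6). For the integral, the leading term of ∫_1^n x^15 (log x)^6 dx is n^16/16 · (log n)^6 (by repeated integration by parts; each step lowers the log-exponent and produces a relatively O(1/log n) correction). Hence S_n ~ n^16 · (log n)^6 / 16.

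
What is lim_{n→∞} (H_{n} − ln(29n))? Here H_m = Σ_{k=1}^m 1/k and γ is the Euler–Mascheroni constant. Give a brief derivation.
lim = −ln 29 + γ

By Euler-Maclaurin, H_m = ln m + γ + O(1/m). So
  H_{n} − ln(29n) = ln(n) + γ − ln(29n) + O(1/n)
                       = ln(1/29) + γ + O(1/n).
Hence the limit is ln(1/29) + γ.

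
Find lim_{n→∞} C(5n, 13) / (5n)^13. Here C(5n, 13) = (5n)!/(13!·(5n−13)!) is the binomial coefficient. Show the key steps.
lim = 1/13! = 1/6227020800

With N = 5n → ∞: C(N, 13) / N^13 = [N(N−1)…(N−12)] / (13! · N^13) = (1/13!) · 1 · (1 − 1/(5n)) · … · (1 − 12/(5n)). Each factor → 1 as N → ∞, so the limit is 1/13! = 1/6227020800.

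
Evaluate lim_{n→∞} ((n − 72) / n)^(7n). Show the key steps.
lim = e^(−504)

Rewrite as (1 − 72/n)^(7n). By the standard limit (1 + x/n)^n → e^x, we have (1 − 72/n)^n → e^(−72), and raising to the 7th power gives e^(−504).
More precisely, ln[(1 − 72/n)^(7n)] = 7n · ln(1 − 72/n) = 7n · (-72/n + O(1/n^2)) = -504 + O(1/n) → -504.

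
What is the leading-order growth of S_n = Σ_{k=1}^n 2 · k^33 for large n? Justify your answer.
S_n ~ n^34 / 17

By integral comparison (Euler-Maclaurin), Σ_{k=1}^n 2 · k^33 = 2 · ∫_0^n x^33 dx + O(n^33) = 2 · n^34/34 = n^34 / 17 + O(n^33). (Equivalently, Faulhaber's formula gives the same leading term.)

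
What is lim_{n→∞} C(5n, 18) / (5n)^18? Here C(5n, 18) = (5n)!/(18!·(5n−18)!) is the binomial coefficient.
lim = 1/18! = 1/6402373705728000

With N = 5n → ∞: C(N, 18) / N^18 = [N(N−1)…(N−17)] / (18! · N^18) = (1/18!) · 1 · (1 − 1/(5n)) · … · (1 − 17/(5n)). Each factor → 1 as N → ∞, so the limit is 1/18! = 1/6402373705728000.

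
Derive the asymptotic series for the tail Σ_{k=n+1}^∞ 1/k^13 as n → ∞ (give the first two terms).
Σ_{k>n} 1/k^13 = 1/(12 · n^12) − 1/(2 · n^13) + O(1/n^14)

Compare to the integral: ∫_{n}^∞ x^(−13) dx = [−x^(−12)/12]_{n}^∞ = 1/((13−1)·n^12). The Euler-Maclaurin correction adds −f(n)/2 = −1/(2·n^13). Euler-Maclaurin then gives
  Σ_{k>n} 1/k^13 = ∫_{n}^∞ dx/x^13 − 1/(2·n^13) + O(1/n^14).
(Equivalently this is ζ(13) − Σ_{k≤n} 1/k^13.)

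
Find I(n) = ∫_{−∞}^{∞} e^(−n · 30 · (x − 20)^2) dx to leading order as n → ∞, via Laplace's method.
I(n) = sqrt(π/(30n))

Here φ(x) = 30 · (x − 20)^2 has its unique minimum at x* = 20 with φ(x*) = 0 and φ''(x*) = 60. Laplace's method gives
  I(n) ~ e^(−n φ(x*)) · sqrt(2π / (n · φ''(x*))) = sqrt(2π / (60n)) = sqrt(π/(30n)).
This is exact: substituting u = (x − 20)·sqrt(30n) gives I(n) = (1/sqrt(30n)) ∫_{−∞}^{∞} e^(−u^2) du = sqrt(π/(30n)).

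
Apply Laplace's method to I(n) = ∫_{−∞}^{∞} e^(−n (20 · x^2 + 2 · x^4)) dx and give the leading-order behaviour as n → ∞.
I(n) ~ sqrt(π/(20n))

φ(x) = 20 · x^2 + 2 · x^4 has its unique global minimum at x* = 0 (since φ'(x) = 40x + 8x^3 = 0 only at x = 0 for real x with both coefficients positive, and φ → ∞ as |x| → ∞). At x* = 0, φ(0) = 0 and φ''(0) = 40. Laplace's method then gives
  I(n) ~ sqrt(2π / (n · φ''(0))) · e^(−n φ(0)) = sqrt(2π / (40n)) = sqrt(π/(20n)).
The 2 · x^4 term contributes only at subleading order (an O(1/n) relative correction).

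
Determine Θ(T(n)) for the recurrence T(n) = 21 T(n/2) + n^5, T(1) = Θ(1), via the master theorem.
T(n) = Θ(n^5)

log_2 21 ≈ 4.392. f(n) = n^5 dominates n^(log_2 21) since 5 > 4.392, and the regularity condition a·f(n/b) = 21·(n/2)^5 = (21/32)·n^5 ≤ c·f(n) holds with c = 21/32 ≈ 0.656 < 1. So this is Case 3: T(n) = Θ(f(n)) = Θ(n^5).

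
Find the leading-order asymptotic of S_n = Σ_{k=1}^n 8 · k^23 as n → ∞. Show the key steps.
S_n ~ n^24 / 3

By integral comparison (Euler-Maclaurin), Σ_{k=1}^n 8 · k^23 = 8 · ∫_0^n x^23 dx + O(n^23) = 8 · n^24/24 = n^24 / 3 + O(n^23). (Equivalently, Faulhaber's formula gives the same leading term.)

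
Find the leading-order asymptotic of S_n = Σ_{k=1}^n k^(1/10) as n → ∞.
S_n ~ (10/11) · n^(11/10)

Integral comparison: Σ_{k=1}^n k^(1/10) = ∫_0^n x^(1/10) dx + O(n^(1/10)). The integral is n^(1 + 1/10) / (1 + 1/10) = n^((1+10)/10) / ((1+10)/10) = (10/11) · n^(11/10).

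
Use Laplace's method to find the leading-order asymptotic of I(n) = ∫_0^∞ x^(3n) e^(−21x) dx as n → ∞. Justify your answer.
I(n) ~ (sqrt(2π·3n) / 21) · (3n/(21e))^(3n)

Write the integrand as exp(3n ln x − 21x) and set f(x) = 3n ln x − 21x. Then f'(x) = 3n/x − 21 = 0 at x* = 3n/21, and f''(x*) = −3n/x*^2 = −21^2/(3n). Laplace's method (interior maximum) gives
  I(n) ~ e^(f(x*)) · sqrt(2π / |f''(x*)|)
        = exp(3n ln(3n/21) − 3n) · sqrt(2π · 3n / 21^2)
        = (3n/21)^(3n) e^(−3n) · sqrt(2π·3n) / 21
        = (sqrt(2π·3n) / 21) · (3n/(21e))^(3n).
This matches Γ(3n+1)/21^(3n+1) with Stirling applied to Γ.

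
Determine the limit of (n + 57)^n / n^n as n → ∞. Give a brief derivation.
lim = e^57

Rewrite as (1 + 57/n)^(n). By the standard limit (1 + x/n)^n → e^x, we have (1 + 57/n)^n → e^57, and raising to the 1st power gives e^57.
More precisely, ln[(1 + 57/n)^(n)] = n · ln(1 + 57/n) = n · (57/n + O(1/n^2)) = 57 + O(1/n) → 57.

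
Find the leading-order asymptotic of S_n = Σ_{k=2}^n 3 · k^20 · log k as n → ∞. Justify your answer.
S_n ~ n^21 log n / 7 − n^21 / 147

By integral comparison, S_n = ∫_1^n 3 · x^20 · log x dx + O(n^20 · log n). For the integral, ∫ x^20 log x dx = n^21 log n / 21 − n^21/441 (integration by parts). Hence S_n ~ n^21 log n / 7 − n^21 / 147.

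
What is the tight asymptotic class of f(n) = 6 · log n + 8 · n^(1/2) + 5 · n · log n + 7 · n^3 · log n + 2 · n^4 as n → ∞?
f(n) ∈ Θ(n^4)

Compare the terms by growth order. For large n, n^a · (log n)^b dominates n^a' · (log n)^b' iff a > a', or (a = a' and b > b'). Ranking the 5 terms shows the dominant one is 2 · n^4. Hence f(n) ∈ Θ(n^4).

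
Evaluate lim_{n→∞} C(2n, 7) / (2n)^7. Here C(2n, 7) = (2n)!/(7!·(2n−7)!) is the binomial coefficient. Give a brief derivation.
lim = 1/7! = 1/5040

With N = 2n → ∞: C(N, 7) / N^7 = [N(N−1)…(N−6)] / (7! · N^7) = (1/7!) · 1 · (1 − 1/(2n)) · … · (1 − 6/(2n)). Each factor → 1 as N → ∞, so the limit is 1/7! = 1/5040.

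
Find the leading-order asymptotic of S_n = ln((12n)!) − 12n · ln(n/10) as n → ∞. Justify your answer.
S_n ~ 12n · (ln 120 − 1) + O(ln n)

Stirling: ln((12n)!) = 12n ln(12n) − 12n + O(ln n).
  S_n = 12n ln(12n) − 12n − 12n ln(n/10) + O(ln n)
      = 12n ln(12n) − 12n ln n + 12n ln 10 − 12n + O(ln n)
      = 12n ln 12 + 12n ln 10 − 12n + O(ln n)
      = 12n (ln 120 − 1) + O(ln n).
Numerically ln(120) − 1 ≈ 3.7875.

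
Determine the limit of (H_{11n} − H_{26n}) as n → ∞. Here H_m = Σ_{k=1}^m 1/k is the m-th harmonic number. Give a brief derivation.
lim = ln(11/26)

Euler-Maclaurin gives H_m = ln m + γ + 1/(2m) + O(1/m^2). The γ and O(1/m) terms cancel in the difference:
  H_{11n} − H_{26n} = ln(11n) − ln(26n) + O(1/n) = ln(11/26) + O(1/n).
Hence the limit is ln(11/26).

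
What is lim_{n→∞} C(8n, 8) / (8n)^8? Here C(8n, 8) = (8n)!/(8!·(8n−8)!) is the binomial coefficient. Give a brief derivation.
lim = 1/8! = 1/40320

With N = 8n → ∞: C(N, 8) / N^8 = [N(N−1)…(N−7)] / (8! · N^8) = (1/8!) · 1 · (1 − 1/(8n)) · … · (1 − 7/(8n)). Each factor → 1 as N → ∞, so the limit is 1/8! = 1/40320.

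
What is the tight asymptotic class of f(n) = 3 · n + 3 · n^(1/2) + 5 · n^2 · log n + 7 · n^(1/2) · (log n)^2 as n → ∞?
f(n) ∈ Θ(n^2 · log n)

Compare the terms by growth order. For large n, n^a · (log n)^b dominates n^a' · (log n)^b' iff a > a', or (a = a' and b > b'). Ranking the 4 terms shows the dominant one is 5 · n^2 · log n. Hence f(n) ∈ Θ(n^2 · log n).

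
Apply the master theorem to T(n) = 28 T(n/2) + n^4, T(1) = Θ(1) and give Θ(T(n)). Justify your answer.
T(n) = Θ(n^(log_2 28))

Master theorem: compare f(n) = n^4 to n^(log_2 28) where log_2 28 ≈ 4.807. Since 4 < log_2 28, we have f(n) = O(n^(log_2 28 − ε)) for some ε > 0 — Case 1. Hence T(n) = Θ(n^(log_2 28)).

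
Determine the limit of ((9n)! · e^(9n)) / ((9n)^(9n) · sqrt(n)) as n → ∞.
lim = sqrt(2π·9)

Stirling: (9n)! ~ sqrt(2π·9n) · (9n/e)^(9n). Hence
  (9n)! · e^(9n) / (9n)^(9n) ~ sqrt(2π·9n).
Dividing by sqrt(n): sqrt(2π·9n) / sqrt(n) = sqrt(2π·9) · n^((1−1)/2), so the limit is sqrt(2π·9).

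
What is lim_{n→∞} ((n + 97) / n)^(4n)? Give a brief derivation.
lim = e^388

Rewrite as (1 + 97/n)^(4n). By the standard limit (1 + x/n)^n → e^x, we have (1 + 97/n)^n → e^97, and raising to the 4th power gives e^388.
More precisely, ln[(1 + 97/n)^(4n)] = 4n · ln(1 + 97/n) = 4n · (97/n + O(1/n^2)) = 388 + O(1/n) → 388.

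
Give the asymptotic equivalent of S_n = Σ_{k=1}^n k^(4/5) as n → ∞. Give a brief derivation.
S_n ~ (5/9) · n^(9/5)

Integral comparison: Σ_{k=1}^n k^(4/5) = ∫_0^n x^(4/5) dx + O(n^(4/5)). The integral is n^(1 + 4/5) / (1 + 4/5) = n^((4+5)/5) / ((4+5)/5) = (5/9) · n^(9/5).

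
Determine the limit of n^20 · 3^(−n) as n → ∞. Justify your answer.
lim = 0

Exponentials with base > 1 dominate every fixed polynomial: for any fixed c, n^c / 3^n → 0 as n → ∞ (e.g. by the ratio test, or by writing 3^n = e^(n ln 3) and noting e^(n ln 3) / n^c → ∞). Hence n^20 · 3^(−n) = n^20 / 3^n → 0.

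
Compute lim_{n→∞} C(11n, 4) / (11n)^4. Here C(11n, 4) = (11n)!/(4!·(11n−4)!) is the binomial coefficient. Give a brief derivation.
lim = 1/4! = 1/24

With N = 11n → ∞: C(N, 4) / N^4 = [N(N−1)…(N−3)] / (4! · N^4) = (1/4!) · 1 · (1 − 1/(11n)) · (1 − 2/(11n)) · (1 − 3/(11n)). Each factor → 1 as N → ∞, so the limit is 1/4! = 1/24.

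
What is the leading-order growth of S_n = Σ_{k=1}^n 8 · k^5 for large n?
S_n ~ 4 · n^6 / 3

By integral comparison (Euler-Maclaurin), Σ_{k=1}^n 8 · k^5 = 8 · ∫_0^n x^5 dx + O(n^5) = 8 · n^6/6 = 4 · n^6 / 3 + O(n^5). (Equivalently, Faulhaber's formula gives the same leading term.)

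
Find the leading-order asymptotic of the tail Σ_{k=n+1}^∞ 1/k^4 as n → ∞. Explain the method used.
Σ_{k>n} 1/k^4 ~ 1/(3 · n^3)

Compare to the integral: ∫_{n}^∞ x^(−4) dx = [−x^(−3)/3]_{n}^∞ = 1/((4−1)·n^3). Euler-Maclaurin then gives
  Σ_{k>n} 1/k^4 = ∫_{n}^∞ dx/x^4 − 1/(2·n^4) + O(1/n^5).
(Equivalently this is ζ(4) − Σ_{k≤n} 1/k^4.)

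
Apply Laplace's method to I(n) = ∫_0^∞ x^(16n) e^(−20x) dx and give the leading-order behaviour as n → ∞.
I(n) ~ (sqrt(2π·16n) / 20) · (16n/(20e))^(16n)

Write the integrand as exp(16n ln x − 20x) and set f(x) = 16n ln x − 20x. Then f'(x) = 16n/x − 20 = 0 at x* = 16n/20, and f''(x*) = −16n/x*^2 = −20^2/(16n). Laplace's method (interior maximum) gives
  I(n) ~ e^(f(x*)) · sqrt(2π / |f''(x*)|)
        = exp(16n ln(16n/20) − 16n) · sqrt(2π · 16n / 20^2)
        = (16n/20)^(16n) e^(−16n) · sqrt(2π·16n) / 20
        = (sqrt(2π·16n) / 20) · (16n/(20e))^(16n).
This matches Γ(16n+1)/20^(16n+1) with Stirling applied to Γ.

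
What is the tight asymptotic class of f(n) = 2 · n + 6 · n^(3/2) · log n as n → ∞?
f(n) ∈ Θ(n^(3/2) · log n)

Compare the terms by growth order. For large n, n^a · (log n)^b dominates n^a' · (log n)^b' iff a > a', or (a = a' and b > b'). Ranking the 2 terms shows the dominant one is 6 · n^(3/2) · log n. Hence f(n) ∈ Θ(n^(3/2) · log n).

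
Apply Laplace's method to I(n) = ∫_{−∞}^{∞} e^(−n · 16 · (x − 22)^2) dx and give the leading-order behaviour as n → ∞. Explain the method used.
I(n) = sqrt(π/(16n))

Here φ(x) = 16 · (x − 22)^2 has its unique minimum at x* = 22 with φ(x*) = 0 and φ''(x*) = 32. Laplace's method gives
  I(n) ~ e^(−n φ(x*)) · sqrt(2π / (n · φ''(x*))) = sqrt(2π / (32n)) = sqrt(π/(16n)).
This is exact: substituting u = (x − 22)·sqrt(16n) gives I(n) = (1/sqrt(16n)) ∫_{−∞}^{∞} e^(−u^2) du = sqrt(π/(16n)).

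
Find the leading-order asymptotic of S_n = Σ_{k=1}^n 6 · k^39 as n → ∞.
S_n ~ 3 · n^40 / 20

By integral comparison (Euler-Maclaurin), Σ_{k=1}^n 6 · k^39 = 6 · ∫_0^n x^39 dx + O(n^39) = 6 · n^40/40 = 3 · n^40 / 20 + O(n^39). (Equivalently, Faulhaber's formula gives the same leading term.)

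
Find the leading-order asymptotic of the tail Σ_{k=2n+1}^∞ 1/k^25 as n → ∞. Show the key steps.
Σ_{k>2n} 1/k^25 ~ 1/(24 · (2n)^24)

Compare to the integral: ∫_{2n}^∞ x^(−25) dx = [−x^(−24)/24]_{2n}^∞ = 1/((25−1)·(2n)^24). Euler-Maclaurin then gives
  Σ_{k>2n} 1/k^25 = ∫_{2n}^∞ dx/x^25 − 1/(2·(2n)^25) + O(1/(2n)^26).
(Equivalently this is ζ(25) − Σ_{k≤2n} 1/k^25.)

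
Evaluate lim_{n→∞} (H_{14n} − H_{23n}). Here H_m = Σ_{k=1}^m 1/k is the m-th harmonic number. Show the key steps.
lim = ln(14/23)

Euler-Maclaurin gives H_m = ln m + γ + 1/(2m) + O(1/m^2). The γ and O(1/m) terms cancel in the difference:
  H_{14n} − H_{23n} = ln(14n) − ln(23n) + O(1/n) = ln(14/23) + O(1/n).
Hence the limit is ln(14/23).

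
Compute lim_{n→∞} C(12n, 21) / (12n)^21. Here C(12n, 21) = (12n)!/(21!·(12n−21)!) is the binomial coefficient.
lim = 1/21! = 1/51090942171709440000

With N = 12n → ∞: C(N, 21) / N^21 = [N(N−1)…(N−20)] / (21! · N^21) = (1/21!) · 1 · (1 − 1/(12n)) · … · (1 − 20/(12n)). Each factor → 1 as N → ∞, so the limit is 1/21! = 1/51090942171709440000.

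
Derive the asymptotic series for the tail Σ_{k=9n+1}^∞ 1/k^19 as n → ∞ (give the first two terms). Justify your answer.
Σ_{k>9n} 1/k^19 = 1/(18 · (9n)^18) − 1/(2 · (9n)^19) + O(1/(9n)^20)

Compare to the integral: ∫_{9n}^∞ x^(−19) dx = [−x^(−18)/18]_{9n}^∞ = 1/((19−1)·(9n)^18). The Euler-Maclaurin correction adds −f(9n)/2 = −1/(2·(9n)^19). Euler-Maclaurin then gives
  Σ_{k>9n} 1/k^19 = ∫_{9n}^∞ dx/x^19 − 1/(2·(9n)^19) + O(1/(9n)^20).
(Equivalently this is ζ(19) − Σ_{k≤9n} 1/k^19.)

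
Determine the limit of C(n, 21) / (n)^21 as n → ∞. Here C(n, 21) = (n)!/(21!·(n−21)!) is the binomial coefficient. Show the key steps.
lim = 1/21! = 1/51090942171709440000

With N = n → ∞: C(N, 21) / N^21 = [N(N−1)…(N−20)] / (21! · N^21) = (1/21!) · 1 · (1 − 1/n) · … · (1 − 20/n). Each factor → 1 as N → ∞, so the limit is 1/21! = 1/51090942171709440000.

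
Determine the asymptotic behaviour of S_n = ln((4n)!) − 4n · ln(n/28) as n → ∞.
S_n ~ 4n · (ln 112 − 1) + O(ln n)

Stirling: ln((4n)!) = 4n ln(4n) − 4n + O(ln n).
  S_n = 4n ln(4n) − 4n − 4n ln(n/28) + O(ln n)
      = 4n ln(4n) − 4n ln n + 4n ln 28 − 4n + O(ln n)
      = 4n ln 4 + 4n ln 28 − 4n + O(ln n)
      = 4n (ln 112 − 1) + O(ln n).
Numerically ln(112) − 1 ≈ 3.7185.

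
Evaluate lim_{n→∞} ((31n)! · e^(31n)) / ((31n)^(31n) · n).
lim = 0

Stirling: (31n)! ~ sqrt(2π·31n) · (31n/e)^(31n). Hence
  (31n)! · e^(31n) / (31n)^(31n) ~ sqrt(2π·31n).
Dividing by n: sqrt(2π·31n) / n = sqrt(2π·31) · n^((1−2)/2), so the expression behaves like sqrt(2π·31) · n^((1−2)/2) → 0.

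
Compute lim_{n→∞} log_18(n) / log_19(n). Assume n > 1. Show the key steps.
lim = ln(19) / ln(18) = log_18(19)

Change of base: log_18(n) = ln n / ln 18 and log_19(n) = ln n / ln 19. The ratio is (ln n / ln 18) · (ln 19 / ln n) = ln 19 / ln 18, a constant independent of n. So the limit is ln 19 / ln 18 = log_18(19).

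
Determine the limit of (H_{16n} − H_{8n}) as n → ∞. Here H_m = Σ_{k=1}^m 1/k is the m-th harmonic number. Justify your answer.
lim = ln(16/8) = ln 2

Euler-Maclaurin gives H_m = ln m + γ + 1/(2m) + O(1/m^2). The γ and O(1/m) terms cancel in the difference:
  H_{16n} − H_{8n} = ln(16n) − ln(8n) + O(1/n) = ln(16/8) + O(1/n).
Hence the limit is ln(16/8) = ln 2.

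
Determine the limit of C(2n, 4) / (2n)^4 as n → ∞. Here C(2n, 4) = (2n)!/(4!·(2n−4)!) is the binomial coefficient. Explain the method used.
lim = 1/4! = 1/24

With N = 2n → ∞: C(N, 4) / N^4 = [N(N−1)…(N−3)] / (4! · N^4) = (1/4!) · 1 · (1 − 1/(2n)) · (1 − 2/(2n)) · (1 − 3/(2n)). Each factor → 1 as N → ∞, so the limit is 1/4! = 1/24.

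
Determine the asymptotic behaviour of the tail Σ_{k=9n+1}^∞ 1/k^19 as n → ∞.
Σ_{k>9n} 1/k^19 ~ 1/(18 · (9n)^18)

Compare to the integral: ∫_{9n}^∞ x^(−19) dx = [−x^(−18)/18]_{9n}^∞ = 1/((19−1)·(9n)^18). Euler-Maclaurin then gives
  Σ_{k>9n} 1/k^19 = ∫_{9n}^∞ dx/x^19 − 1/(2·(9n)^19) + O(1/(9n)^20).
(Equivalently this is ζ(19) − Σ_{k≤9n} 1/k^19.)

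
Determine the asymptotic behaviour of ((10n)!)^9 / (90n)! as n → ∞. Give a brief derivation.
((10n)!)^9/(90n)! ~ ((2π·10n)^(8/2) / 3) · 9^(−9·10n)  →  0

Write N = 10n. Stirling: N! ~ sqrt(2π N)(N/e)^N and (9N)! ~ sqrt(2π·9N)·(9N/e)^(9N).
  (N!)^9/(9N)! ~ (2π N)^(9/2) (N/e)^(9N) / [sqrt(2π·9N) (9N/e)^(9N)]
     = (2π N)^(9/2) / sqrt(2π·9N) · (N/(9N))^(9N)
     = (2π N)^((9−1)/2) / 3 · 9^(−9N).
Since 9^9 > 1, the factor 9^(−9N) decays exponentially, so the ratio → 0. Substituting N = 10n gives the stated form.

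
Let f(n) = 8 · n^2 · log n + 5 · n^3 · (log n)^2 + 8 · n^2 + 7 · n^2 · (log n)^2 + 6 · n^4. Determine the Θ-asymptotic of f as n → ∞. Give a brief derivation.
f(n) ∈ Θ(n^4)

Compare the terms by growth order. For large n, n^a · (log n)^b dominates n^a' · (log n)^b' iff a > a', or (a = a' and b > b'). Ranking the 5 terms shows the dominant one is 6 · n^4. Hence f(n) ∈ Θ(n^4).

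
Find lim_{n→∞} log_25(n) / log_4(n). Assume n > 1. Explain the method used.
lim = ln(4) / ln(25) = log_25(4)

Change of base: log_25(n) = ln n / ln 25 and log_4(n) = ln n / ln 4. The ratio is (ln n / ln 25) · (ln 4 / ln n) = ln 4 / ln 25, a constant independent of n. So the limit is ln 4 / ln 25 = log_25(4).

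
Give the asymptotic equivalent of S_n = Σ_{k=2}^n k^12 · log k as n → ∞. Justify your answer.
S_n ~ n^13 log n / 13 − n^13 / 169

By integral comparison, S_n = ∫_1^n x^12 · log x dx + O(n^12 · log n). For the integral, ∫ x^12 log x dx = n^13 log n / 13 − n^13/169 (integration by parts). Hence S_n ~ n^13 log n / 13 − n^13 / 169.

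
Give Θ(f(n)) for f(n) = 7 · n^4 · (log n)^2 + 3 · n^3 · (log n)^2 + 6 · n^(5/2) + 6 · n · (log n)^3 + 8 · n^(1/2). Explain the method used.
f(n) ∈ Θ(n^4 · (log n)^2)

Compare the terms by growth order. For large n, n^a · (log n)^b dominates n^a' · (log n)^b' iff a > a', or (a = a' and b > b'). Ranking the 5 terms shows the dominant one is 7 · n^4 · (log n)^2. Hence f(n) ∈ Θ(n^4 · (log n)^2).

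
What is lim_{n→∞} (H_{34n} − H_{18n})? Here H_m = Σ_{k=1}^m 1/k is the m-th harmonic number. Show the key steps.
lim = ln(34/18) = ln(17/9)

Euler-Maclaurin gives H_m = ln m + γ + 1/(2m) + O(1/m^2). The γ and O(1/m) terms cancel in the difference:
  H_{34n} − H_{18n} = ln(34n) − ln(18n) + O(1/n) = ln(34/18) + O(1/n).
Hence the limit is ln(34/18) = ln(17/9).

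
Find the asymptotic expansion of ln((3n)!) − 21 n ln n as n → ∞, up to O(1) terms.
ln((3n)!) − 21 n ln n = −18 n ln n + 3(ln 3 − 1) n + (1/2) ln(2π·3n) + O(1/n)

Stirling: ln((3n)!) = 3n ln(3n) − 3n + (1/2) ln(2π·3n) + O(1/n).
Expand 3n ln(3n) = 3n (ln n + ln 3) = 3n ln n + 3n ln 3.
Subtract 21n ln n: leading term is (3 − 21) n ln n = −18 n ln n. The next term is 3n ln 3 − 3n = 3(ln 3 − 1) n. Then the (1/2) ln(2π·3n) correction.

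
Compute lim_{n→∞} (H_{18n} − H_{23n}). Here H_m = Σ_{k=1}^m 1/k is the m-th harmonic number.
lim = ln(18/23)

Euler-Maclaurin gives H_m = ln m + γ + 1/(2m) + O(1/m^2). The γ and O(1/m) terms cancel in the difference:
  H_{18n} − H_{23n} = ln(18n) − ln(23n) + O(1/n) = ln(18/23) + O(1/n).
Hence the limit is ln(18/23).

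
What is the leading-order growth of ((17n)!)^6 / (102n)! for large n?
((17n)!)^6/(102n)! ~ ((2π·17n)^(5/2) / sqrt(6)) · 6^(−6·17n)  →  0

Write N = 17n. Stirling: N! ~ sqrt(2π N)(N/e)^N and (6N)! ~ sqrt(2π·6N)·(6N/e)^(6N).
  (N!)^6/(6N)! ~ (2π N)^(6/2) (N/e)^(6N) / [sqrt(2π·6N) (6N/e)^(6N)]
     = (2π N)^(6/2) / sqrt(2π·6N) · (N/(6N))^(6N)
     = (2π N)^((6−1)/2) / sqrt(6) · 6^(−6N).
Since 6^6 > 1, the factor 6^(−6N) decays exponentially, so the ratio → 0. Substituting N = 17n gives the stated form.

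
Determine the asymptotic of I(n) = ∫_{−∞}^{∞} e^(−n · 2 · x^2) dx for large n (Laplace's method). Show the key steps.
I(n) = sqrt(π/(2n))

Here φ(x) = 2 · x^2 has its unique minimum at x* = 0 with φ(x*) = 0 and φ''(x*) = 4. Laplace's method gives
  I(n) ~ e^(−n φ(x*)) · sqrt(2π / (n · φ''(x*))) = sqrt(2π / (4n)) = sqrt(π/(2n)).
This is exact: substituting u = (x − 0)·sqrt(2n) gives I(n) = (1/sqrt(2n)) ∫_{−∞}^{∞} e^(−u^2) du = sqrt(π/(2n)).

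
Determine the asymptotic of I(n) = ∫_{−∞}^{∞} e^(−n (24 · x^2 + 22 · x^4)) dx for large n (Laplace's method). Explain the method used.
I(n) ~ sqrt(π/(24n))

φ(x) = 24 · x^2 + 22 · x^4 has its unique global minimum at x* = 0 (since φ'(x) = 48x + 88x^3 = 0 only at x = 0 for real x with both coefficients positive, and φ → ∞ as |x| → ∞). At x* = 0, φ(0) = 0 and φ''(0) = 48. Laplace's method then gives
  I(n) ~ sqrt(2π / (n · φ''(0))) · e^(−n φ(0)) = sqrt(2π / (48n)) = sqrt(π/(24n)).
The 22 · x^4 term contributes only at subleading order (an O(1/n) relative correction).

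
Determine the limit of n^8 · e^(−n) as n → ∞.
lim = 0

Exponentials with base > 1 dominate every fixed polynomial: for any fixed c, n^c / e^n → 0 as n → ∞ (e.g. by the ratio test, or since e^n grows faster than any power of n). Hence n^8 · e^(−n) = n^8 / e^n → 0.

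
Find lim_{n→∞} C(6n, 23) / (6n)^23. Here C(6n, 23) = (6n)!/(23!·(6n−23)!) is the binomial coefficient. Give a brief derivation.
lim = 1/23! = 1/25852016738884976640000

With N = 6n → ∞: C(N, 23) / N^23 = [N(N−1)…(N−22)] / (23! · N^23) = (1/23!) · 1 · (1 − 1/(6n)) · … · (1 − 22/(6n)). Each factor → 1 as N → ∞, so the limit is 1/23! = 1/25852016738884976640000.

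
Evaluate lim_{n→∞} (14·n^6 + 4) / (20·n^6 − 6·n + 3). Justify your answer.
lim = 14/20 = 7/10

For large n the leading n^6 terms dominate both numerator and denominator. Dividing top and bottom by n^6, every other term tends to 0, leaving 14/20 = 7/10.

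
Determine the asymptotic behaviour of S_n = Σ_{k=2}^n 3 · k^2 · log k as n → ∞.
S_n ~ n^3 log n − n^3 / 3

By integral comparison, S_n = ∫_1^n 3 · x^2 · log x dx + O(n^2 · log n). For the integral, ∫ x^2 log x dx = n^3 log n / 3 − n^3/9 (integration by parts). Hence S_n ~ n^3 log n − n^3 / 3.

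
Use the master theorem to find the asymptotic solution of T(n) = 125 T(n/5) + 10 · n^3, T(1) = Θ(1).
T(n) = Θ(n^3 log n)

log_5 125 = 3, and f(n) = 10 · n^3 = Θ(n^(log_5 125)). This is Case 2 of the master theorem: T(n) = Θ(f(n) · log n) = Θ(n^3 log n).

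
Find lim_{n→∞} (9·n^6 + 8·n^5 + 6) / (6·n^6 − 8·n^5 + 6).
lim = 9/6 = 3/2

For large n the leading n^6 terms dominate both numerator and denominator. Dividing top and bottom by n^6, every other term tends to 0, leaving 9/6 = 3/2.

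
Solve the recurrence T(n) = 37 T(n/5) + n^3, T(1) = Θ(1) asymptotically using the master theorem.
T(n) = Θ(n^3)

log_5 37 ≈ 2.244. f(n) = n^3 dominates n^(log_5 37) since 3 > 2.244, and the regularity condition a·f(n/b) = 37·(n/5)^3 = (37/125)·n^3 ≤ c·f(n) holds with c = 37/125 ≈ 0.296 < 1. So this is Case 3: T(n) = Θ(f(n)) = Θ(n^3).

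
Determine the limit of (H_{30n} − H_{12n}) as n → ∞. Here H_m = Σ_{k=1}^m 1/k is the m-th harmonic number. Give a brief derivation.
lim = ln(30/12) = ln(5/2)

Euler-Maclaurin gives H_m = ln m + γ + 1/(2m) + O(1/m^2). The γ and O(1/m) terms cancel in the difference:
  H_{30n} − H_{12n} = ln(30n) − ln(12n) + O(1/n) = ln(30/12) + O(1/n).
Hence the limit is ln(30/12) = ln(5/2).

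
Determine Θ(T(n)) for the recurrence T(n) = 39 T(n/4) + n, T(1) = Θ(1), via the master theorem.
T(n) = Θ(n^(log_4 39))

Master theorem: compare f(n) = n to n^(log_4 39) where log_4 39 ≈ 2.643. Since 1 < log_4 39, we have f(n) = O(n^(log_4 39 − ε)) for some ε > 0 — Case 1. Hence T(n) = Θ(n^(log_4 39)).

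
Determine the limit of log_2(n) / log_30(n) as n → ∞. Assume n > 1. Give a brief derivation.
lim = ln(30) / ln(2) = log_2(30)

Change of base: log_2(n) = ln n / ln 2 and log_30(n) = ln n / ln 30. The ratio is (ln n / ln 2) · (ln 30 / ln n) = ln 30 / ln 2, a constant independent of n. So the limit is ln 30 / ln 2 = log_2(30).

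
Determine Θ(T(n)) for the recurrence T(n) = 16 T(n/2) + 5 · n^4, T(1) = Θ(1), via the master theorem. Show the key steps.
T(n) = Θ(n^4 log n)

log_2 16 = 4, and f(n) = 5 · n^4 = Θ(n^(log_2 16)). This is Case 2 of the master theorem: T(n) = Θ(f(n) · log n) = Θ(n^4 log n).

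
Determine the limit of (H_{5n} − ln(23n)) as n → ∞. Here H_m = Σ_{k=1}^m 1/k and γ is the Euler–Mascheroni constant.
lim = ln(5/23) + γ

By Euler-Maclaurin, H_m = ln m + γ + O(1/m). So
  H_{5n} − ln(23n) = ln(5n) + γ − ln(23n) + O(1/n)
                       = ln(5/23) + γ + O(1/n).
Hence the limit is ln(5/23) + γ.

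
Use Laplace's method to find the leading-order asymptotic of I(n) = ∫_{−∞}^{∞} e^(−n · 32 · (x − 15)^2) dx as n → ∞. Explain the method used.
I(n) = sqrt(π/(32n))

Here φ(x) = 32 · (x − 15)^2 has its unique minimum at x* = 15 with φ(x*) = 0 and φ''(x*) = 64. Laplace's method gives
  I(n) ~ e^(−n φ(x*)) · sqrt(2π / (n · φ''(x*))) = sqrt(2π / (64n)) = sqrt(π/(32n)).
This is exact: substituting u = (x − 15)·sqrt(32n) gives I(n) = (1/sqrt(32n)) ∫_{−∞}^{∞} e^(−u^2) du = sqrt(π/(32n)).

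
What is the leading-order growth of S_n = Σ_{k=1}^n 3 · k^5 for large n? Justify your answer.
S_n ~ n^6 / 2

By integral comparison (Euler-Maclaurin), Σ_{k=1}^n 3 · k^5 = 3 · ∫_0^n x^5 dx + O(n^5) = 3 · n^6/6 = n^6 / 2 + O(n^5). (Equivalently, Faulhaber's formula gives the same leading term.)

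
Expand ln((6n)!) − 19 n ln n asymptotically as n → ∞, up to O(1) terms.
ln((6n)!) − 19 n ln n = −13 n ln n + 6(ln 6 − 1) n + (1/2) ln(2π·6n) + O(1/n)

Stirling: ln((6n)!) = 6n ln(6n) − 6n + (1/2) ln(2π·6n) + O(1/n).
Expand 6n ln(6n) = 6n (ln n + ln 6) = 6n ln n + 6n ln 6.
Subtract 19n ln n: leading term is (6 − 19) n ln n = −13 n ln n. The next term is 6n ln 6 − 6n = 6(ln 6 − 1) n. Then the (1/2) ln(2π·6n) correction.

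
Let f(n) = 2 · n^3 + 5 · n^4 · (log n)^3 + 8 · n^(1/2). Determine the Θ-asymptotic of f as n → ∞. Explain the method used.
f(n) ∈ Θ(n^4 · (log n)^3)

Compare the terms by growth order. For large n, n^a · (log n)^b dominates n^a' · (log n)^b' iff a > a', or (a = a' and b > b'). Ranking the 3 terms shows the dominant one is 5 · n^4 · (log n)^3. Hence f(n) ∈ Θ(n^4 · (log n)^3).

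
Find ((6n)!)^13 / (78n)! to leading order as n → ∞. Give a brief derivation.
((6n)!)^13/(78n)! ~ ((2π·6n)^(12/2) / sqrt(13)) · 13^(−13·6n)  →  0

Write N = 6n. Stirling: N! ~ sqrt(2π N)(N/e)^N and (13N)! ~ sqrt(2π·13N)·(13N/e)^(13N).
  (N!)^13/(13N)! ~ (2π N)^(13/2) (N/e)^(13N) / [sqrt(2π·13N) (13N/e)^(13N)]
     = (2π N)^(13/2) / sqrt(2π·13N) · (N/(13N))^(13N)
     = (2π N)^((13−1)/2) / sqrt(13) · 13^(−13N).
Since 13^13 > 1, the factor 13^(−13N) decays exponentially, so the ratio → 0. Substituting N = 6n gives the stated form.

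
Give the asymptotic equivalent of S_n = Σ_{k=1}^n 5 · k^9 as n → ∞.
S_n ~ n^10 / 2

By integral comparison (Euler-Maclaurin), Σ_{k=1}^n 5 · k^9 = 5 · ∫_0^n x^9 dx + O(n^9) = 5 · n^10/10 = n^10 / 2 + O(n^9). (Equivalently, Faulhaber's formula gives the same leading term.)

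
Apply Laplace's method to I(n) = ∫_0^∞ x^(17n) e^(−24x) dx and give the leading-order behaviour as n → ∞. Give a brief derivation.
I(n) ~ (sqrt(2π·17n) / 24) · (17n/(24e))^(17n)

Write the integrand as exp(17n ln x − 24x) and set f(x) = 17n ln x − 24x. Then f'(x) = 17n/x − 24 = 0 at x* = 17n/24, and f''(x*) = −17n/x*^2 = −24^2/(17n). Laplace's method (interior maximum) gives
  I(n) ~ e^(f(x*)) · sqrt(2π / |f''(x*)|)
        = exp(17n ln(17n/24) − 17n) · sqrt(2π · 17n / 24^2)
        = (17n/24)^(17n) e^(−17n) · sqrt(2π·17n) / 24
        = (sqrt(2π·17n) / 24) · (17n/(24e))^(17n).
This matches Γ(17n+1)/24^(17n+1) with Stirling applied to Γ.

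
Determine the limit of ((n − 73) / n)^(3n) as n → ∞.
lim = e^(−219)

Rewrite as (1 − 73/n)^(3n). By the standard limit (1 + x/n)^n → e^x, we have (1 − 73/n)^n → e^(−73), and raising to the 3rd power gives e^(−219).
More precisely, ln[(1 − 73/n)^(3n)] = 3n · ln(1 − 73/n) = 3n · (-73/n + O(1/n^2)) = -219 + O(1/n) → -219.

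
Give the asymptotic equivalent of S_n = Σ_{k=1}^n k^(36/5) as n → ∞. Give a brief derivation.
S_n ~ (5/41) · n^(41/5)

Integral comparison: Σ_{k=1}^n k^(36/5) = ∫_0^n x^(36/5) dx + O(n^(36/5)). The integral is n^(1 + 36/5) / (1 + 36/5) = n^((36+5)/5) / ((36+5)/5) = (5/41) · n^(41/5).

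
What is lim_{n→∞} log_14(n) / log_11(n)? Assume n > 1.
lim = ln(11) / ln(14) = log_14(11)

Change of base: log_14(n) = ln n / ln 14 and log_11(n) = ln n / ln 11. The ratio is (ln n / ln 14) · (ln 11 / ln n) = ln 11 / ln 14, a constant independent of n. So the limit is ln 11 / ln 14 = log_14(11).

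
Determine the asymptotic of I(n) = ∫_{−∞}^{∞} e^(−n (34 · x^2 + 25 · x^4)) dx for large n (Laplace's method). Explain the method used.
I(n) ~ sqrt(π/(34n))

φ(x) = 34 · x^2 + 25 · x^4 has its unique global minimum at x* = 0 (since φ'(x) = 68x + 100x^3 = 0 only at x = 0 for real x with both coefficients positive, and φ → ∞ as |x| → ∞). At x* = 0, φ(0) = 0 and φ''(0) = 68. Laplace's method then gives
  I(n) ~ sqrt(2π / (n · φ''(0))) · e^(−n φ(0)) = sqrt(2π / (68n)) = sqrt(π/(34n)).
The 25 · x^4 term contributes only at subleading order (an O(1/n) relative correction).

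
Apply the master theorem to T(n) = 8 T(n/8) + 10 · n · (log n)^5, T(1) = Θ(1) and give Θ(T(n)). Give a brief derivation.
T(n) = Θ(n · (log n)^6)

Here log_8 8 = 1 and f(n) = 10 · n · (log n)^5 = Θ(n^(log_8 8) · (log n)^5). This is the extended Case 2 of the master theorem (f matches the critical exponent up to log factors), giving T(n) = Θ(n^(log_8 8) · (log n)^(5+1)) = Θ(n · (log n)^6).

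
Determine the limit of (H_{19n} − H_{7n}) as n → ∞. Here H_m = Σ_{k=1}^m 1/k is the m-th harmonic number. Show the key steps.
lim = ln(19/7)

Euler-Maclaurin gives H_m = ln m + γ + 1/(2m) + O(1/m^2). The γ and O(1/m) terms cancel in the difference:
  H_{19n} − H_{7n} = ln(19n) − ln(7n) + O(1/n) = ln(19/7) + O(1/n).
Hence the limit is ln(19/7).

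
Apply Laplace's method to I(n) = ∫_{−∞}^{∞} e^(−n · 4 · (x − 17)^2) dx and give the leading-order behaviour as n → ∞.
I(n) = sqrt(π/(4n))

Here φ(x) = 4 · (x − 17)^2 has its unique minimum at x* = 17 with φ(x*) = 0 and φ''(x*) = 8. Laplace's method gives
  I(n) ~ e^(−n φ(x*)) · sqrt(2π / (n · φ''(x*))) = sqrt(2π / (8n)) = sqrt(π/(4n)).
This is exact: substituting u = (x − 17)·sqrt(4n) gives I(n) = (1/sqrt(4n)) ∫_{−∞}^{∞} e^(−u^2) du = sqrt(π/(4n)).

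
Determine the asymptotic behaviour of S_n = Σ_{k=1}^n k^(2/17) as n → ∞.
S_n ~ (17/19) · n^(19/17)

Integral comparison: Σ_{k=1}^n k^(2/17) = ∫_0^n x^(2/17) dx + O(n^(2/17)). The integral is n^(1 + 2/17) / (1 + 2/17) = n^((2+17)/17) / ((2+17)/17) = (17/19) · n^(19/17).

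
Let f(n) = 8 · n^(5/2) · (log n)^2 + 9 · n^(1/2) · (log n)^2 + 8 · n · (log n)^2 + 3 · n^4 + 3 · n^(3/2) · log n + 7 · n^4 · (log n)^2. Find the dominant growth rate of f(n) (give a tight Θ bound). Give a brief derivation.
f(n) ∈ Θ(n^4 · (log n)^2)

Compare the terms by growth order. For large n, n^a · (log n)^b dominates n^a' · (log n)^b' iff a > a', or (a = a' and b > b'). Ranking the 6 terms shows the dominant one is 7 · n^4 · (log n)^2. Hence f(n) ∈ Θ(n^4 · (log n)^2).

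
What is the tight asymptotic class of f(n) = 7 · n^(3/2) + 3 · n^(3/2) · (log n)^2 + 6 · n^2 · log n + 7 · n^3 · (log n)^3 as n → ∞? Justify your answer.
f(n) ∈ Θ(n^3 · (log n)^3)

Compare the terms by growth order. For large n, n^a · (log n)^b dominates n^a' · (log n)^b' iff a > a', or (a = a' and b > b'). Ranking the 4 terms shows the dominant one is 7 · n^3 · (log n)^3. Hence f(n) ∈ Θ(n^3 · (log n)^3).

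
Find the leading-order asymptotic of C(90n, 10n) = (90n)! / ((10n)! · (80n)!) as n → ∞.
C(90n, 10n) ~ (387420489/16777216)^(10n) · sqrt(9/(16π·10n))

Write N = 10n. Apply Stirling to each factorial:
  (9N)! ~ sqrt(2π·9N) · (9N/e)^(9N),
  N! ~ sqrt(2π N) · (N/e)^N,
  (8N)! ~ sqrt(2π·8N) · (8N/e)^(8N).
The exponential factors combine to (9N)^(9N) / (N^N · (8N)^(8N)) = 9^(9N)/8^(8N) = (9^9/8^8)^N = (387420489/16777216)^N.
The square-root prefactors combine to sqrt(2π·9N) / (sqrt(2π N)·sqrt(2π·8N)) = sqrt(9 / (2π·8·N)) = sqrt(9/(16π·10n)).
Substituting N = 10n: C(90n, 10n) ~ (387420489/16777216)^(10n) · sqrt(9/(16π·10n)).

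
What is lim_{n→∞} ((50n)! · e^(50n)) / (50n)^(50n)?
lim = ∞

Stirling: (50n)! ~ sqrt(2π·50n) · (50n/e)^(50n). Hence
  (50n)! · e^(50n) / (50n)^(50n) ~ sqrt(2π·50n) = sqrt(2π·50) · sqrt(n) → ∞.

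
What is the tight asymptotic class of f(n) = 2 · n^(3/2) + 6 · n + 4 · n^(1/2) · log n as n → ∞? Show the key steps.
f(n) ∈ Θ(n^(3/2))

Compare the terms by growth order. For large n, n^a · (log n)^b dominates n^a' · (log n)^b' iff a > a', or (a = a' and b > b'). Ranking the 3 terms shows the dominant one is 2 · n^(3/2). Hence f(n) ∈ Θ(n^(3/2)).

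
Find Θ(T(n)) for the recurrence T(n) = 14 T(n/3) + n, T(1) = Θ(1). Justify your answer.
T(n) = Θ(n^(log_3 14))

Master theorem: compare f(n) = n to n^(log_3 14) where log_3 14 ≈ 2.402. Since 1 < log_3 14, we have f(n) = O(n^(log_3 14 − ε)) for some ε > 0 — Case 1. Hence T(n) = Θ(n^(log_3 14)).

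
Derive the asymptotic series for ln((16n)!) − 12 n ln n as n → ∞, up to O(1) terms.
ln((16n)!) − 12 n ln n = 4 n ln n + 16(ln 16 − 1) n + (1/2) ln(2π·16n) + O(1/n)

Stirling: ln((16n)!) = 16n ln(16n) − 16n + (1/2) ln(2π·16n) + O(1/n).
Expand 16n ln(16n) = 16n (ln n + ln 16) = 16n ln n + 16n ln 16.
Subtract 12n ln n: leading term is (16 − 12) n ln n = 4 n ln n. The next term is 16n ln 16 − 16n = 16(ln 16 − 1) n. Then the (1/2) ln(2π·16n) correction.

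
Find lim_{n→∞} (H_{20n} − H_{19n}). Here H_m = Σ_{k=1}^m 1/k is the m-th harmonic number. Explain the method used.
lim = ln(20/19)

Euler-Maclaurin gives H_m = ln m + γ + 1/(2m) + O(1/m^2). The γ and O(1/m) terms cancel in the difference:
  H_{20n} − H_{19n} = ln(20n) − ln(19n) + O(1/n) = ln(20/19) + O(1/n).
Hence the limit is ln(20/19).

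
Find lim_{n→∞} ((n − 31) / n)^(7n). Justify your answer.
lim = e^(−217)

Rewrite as (1 − 31/n)^(7n). By the standard limit (1 + x/n)^n → e^x, we have (1 − 31/n)^n → e^(−31), and raising to the 7th power gives e^(−217).
More precisely, ln[(1 − 31/n)^(7n)] = 7n · ln(1 − 31/n) = 7n · (-31/n + O(1/n^2)) = -217 + O(1/n) → -217.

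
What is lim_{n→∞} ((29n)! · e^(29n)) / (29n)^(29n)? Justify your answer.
lim = ∞

Stirling: (29n)! ~ sqrt(2π·29n) · (29n/e)^(29n). Hence
  (29n)! · e^(29n) / (29n)^(29n) ~ sqrt(2π·29n) = sqrt(2π·29) · sqrt(n) → ∞.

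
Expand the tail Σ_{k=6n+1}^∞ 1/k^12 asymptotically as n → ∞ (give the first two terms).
Σ_{k>6n} 1/k^12 = 1/(11 · (6n)^11) − 1/(2 · (6n)^12) + O(1/(6n)^13)

Compare to the integral: ∫_{6n}^∞ x^(−12) dx = [−x^(−11)/11]_{6n}^∞ = 1/((12−1)·(6n)^11). The Euler-Maclaurin correction adds −f(6n)/2 = −1/(2·(6n)^12). Euler-Maclaurin then gives
  Σ_{k>6n} 1/k^12 = ∫_{6n}^∞ dx/x^12 − 1/(2·(6n)^12) + O(1/(6n)^13).
(Equivalently this is ζ(12) − Σ_{k≤6n} 1/k^12.)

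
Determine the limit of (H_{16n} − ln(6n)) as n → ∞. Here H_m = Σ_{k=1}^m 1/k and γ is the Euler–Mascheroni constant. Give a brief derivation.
lim = ln(8/3) + γ

By Euler-Maclaurin, H_m = ln m + γ + O(1/m). So
  H_{16n} − ln(6n) = ln(16n) + γ − ln(6n) + O(1/n)
                       = ln(16/6) + γ + O(1/n).
Hence the limit is ln(16/6) + γ (= ln(8/3)).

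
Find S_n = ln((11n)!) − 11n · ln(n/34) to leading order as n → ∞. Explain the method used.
S_n ~ 11n · (ln 374 − 1) + O(ln n)

Stirling: ln((11n)!) = 11n ln(11n) − 11n + O(ln n).
  S_n = 11n ln(11n) − 11n − 11n ln(n/34) + O(ln n)
      = 11n ln(11n) − 11n ln n + 11n ln 34 − 11n + O(ln n)
      = 11n ln 11 + 11n ln 34 − 11n + O(ln n)
      = 11n (ln 374 − 1) + O(ln n).
Numerically ln(374) − 1 ≈ 4.9243.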